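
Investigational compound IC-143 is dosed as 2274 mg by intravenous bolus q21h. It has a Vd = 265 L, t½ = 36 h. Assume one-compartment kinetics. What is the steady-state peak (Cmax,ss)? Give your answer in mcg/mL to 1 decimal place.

25.8 mcg/mL

k = ln2/t½ = ln2/36 ≈ 0.019254 h⁻¹; fraction remaining f = e^(−kτ) = e^(−0.019254×21) ≈ 0.6674.
Accumulation ratio R = 1/(1 − f) ≈ 1/0.3326 ≈ 3.0066.
Single-dose peak C₀ = D/Vd = 2274/265 ≈ 8.581 mcg/mL.
Steady-state peak Cmax,ss = C₀·R ≈ 8.581 × 3.0066 ≈ 25.800 mcg/mL.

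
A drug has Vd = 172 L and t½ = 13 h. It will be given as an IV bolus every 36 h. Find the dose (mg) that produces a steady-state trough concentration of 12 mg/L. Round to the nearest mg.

τ/t½ = 36/13 ≈ 2.7692, so f = (1/2)^(36/13) ≈ 0.146683.
Cmin,ss = (D/Vd)·f/(1−f), so D = Cmin,ss·Vd·(1−f)/f.
D = 12 × 172 × (1−f)/f ≈ 12 × 172 × 5.81742 ≈ 12007.15 mg.

12007 mg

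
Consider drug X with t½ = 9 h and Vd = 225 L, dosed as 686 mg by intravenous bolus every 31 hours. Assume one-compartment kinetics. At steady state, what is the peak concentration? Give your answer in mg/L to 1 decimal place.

τ/t½ = 31/9 ≈ 3.4444, so fraction remaining f = (1/2)^(31/9) ≈ 0.0919.
Accumulation ratio R = 1/(1 − f) ≈ 1/0.9081 ≈ 1.1012.
Single-dose peak C₀ = D/Vd = 686/225 ≈ 3.049 mg/L.
Steady-state peak Cmax,ss = C₀·R ≈ 3.049 × 1.1012 ≈ 3.358 mg/L.

3.4 mg/L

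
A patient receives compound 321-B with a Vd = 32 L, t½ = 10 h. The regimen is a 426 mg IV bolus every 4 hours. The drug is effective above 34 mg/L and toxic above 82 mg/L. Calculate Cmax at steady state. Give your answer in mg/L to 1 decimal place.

55.0 mg/L

k = ln2/t½ = ln2/10 ≈ 0.069315 h⁻¹; fraction remaining f = e^(−kτ) = e^(−0.069315×4) ≈ 0.7579.
At steady state, accumulation factor R = 1/(1 − e^(−kτ)) ≈ 4.1305.
Single-dose peak C₀ = D/Vd = 426/32 ≈ 13.312 mg/L.
Cmax,ss = C₀/(1 − f) ≈ 13.312/0.2421 ≈ 54.986 mg/L.
Peak 55.0 mg/L vs MTC 82 mg/L: below toxic threshold.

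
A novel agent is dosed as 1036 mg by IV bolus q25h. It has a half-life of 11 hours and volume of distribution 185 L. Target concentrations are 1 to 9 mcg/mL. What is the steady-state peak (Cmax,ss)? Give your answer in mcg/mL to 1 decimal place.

Over one 25-h interval, 25/11 ≈ 2.2727 half-lives elapse, leaving f ≈ 0.2069 of each dose.
At steady state, accumulation factor R = 1/(1 − e^(−kτ)) ≈ 1.2609.
Each bolus raises the concentration by D/Vd = 1036/185 ≈ 5.600 mcg/mL.
Steady-state peak Cmax,ss = C₀·R ≈ 5.600 × 1.2609 ≈ 7.061 mcg/mL.
Peak 7.1 mcg/mL vs MTC 9 mcg/mL: below toxic threshold.

7.1 mcg/mL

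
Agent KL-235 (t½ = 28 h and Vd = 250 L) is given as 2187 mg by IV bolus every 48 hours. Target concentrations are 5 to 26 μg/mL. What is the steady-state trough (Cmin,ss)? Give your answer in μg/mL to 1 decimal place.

Over one 48-h interval, 48/28 ≈ 1.7143 half-lives elapse, leaving f ≈ 0.3048 of each dose.
Single-dose peak C₀ = D/Vd = 2187/250 ≈ 8.748 μg/mL.
Steady-state trough Cmin,ss = C₀·f/(1−f) ≈ 8.748 × 0.3048/0.6952 ≈ 3.835 μg/mL.
Trough 3.8 μg/mL vs MEC 5 μg/mL: subtherapeutic.

3.8 μg/mL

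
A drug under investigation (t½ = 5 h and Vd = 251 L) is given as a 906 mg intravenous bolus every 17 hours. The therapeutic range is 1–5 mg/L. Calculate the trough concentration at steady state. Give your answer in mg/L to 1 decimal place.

τ/t½ = 17/5 ≈ 3.4, so fraction remaining f = (1/2)^(17/5) ≈ 0.0947.
Single-dose peak C₀ = D/Vd = 906/251 ≈ 3.610 mg/L.
Steady-state trough Cmin,ss = C₀·f/(1−f) ≈ 3.610 × 0.0947/0.9053 ≈ 0.378 mg/L.
Trough 0.4 mg/L vs MEC 1 mg/L: subtherapeutic.

0.4 mg/L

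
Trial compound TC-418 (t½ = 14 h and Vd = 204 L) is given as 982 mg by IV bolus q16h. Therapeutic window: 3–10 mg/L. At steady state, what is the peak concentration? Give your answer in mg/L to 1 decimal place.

8.8 mg/L

τ/t½ = 16/14 ≈ 1.1429, so fraction remaining f = (1/2)^(16/14) ≈ 0.4529.
Accumulation ratio R = 1/(1 − f) ≈ 1/0.5471 ≈ 1.8278.
Single-dose peak C₀ = D/Vd = 982/204 ≈ 4.814 mg/L.
Steady-state peak Cmax,ss = C₀·R ≈ 4.814 × 1.8278 ≈ 8.799 mg/L.
Peak 8.8 mg/L vs MTC 10 mg/L: below toxic threshold.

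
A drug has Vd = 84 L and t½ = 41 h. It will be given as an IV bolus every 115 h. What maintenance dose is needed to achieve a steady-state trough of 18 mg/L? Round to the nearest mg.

τ/t½ = 115/41 ≈ 2.8049, so f = (1/2)^(115/41) ≈ 0.143103.
Cmin,ss = (D/Vd)·f/(1−f), so D = Cmin,ss·Vd·(1−f)/f.
D = 18 × 84 × (1−f)/f ≈ 18 × 84 × 5.98797 ≈ 9053.81 mg.

9054 mg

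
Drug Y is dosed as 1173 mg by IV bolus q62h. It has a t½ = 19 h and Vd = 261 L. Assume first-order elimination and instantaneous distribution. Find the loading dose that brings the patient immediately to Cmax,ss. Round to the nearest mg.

f = (1/2)^(62/19) ≈ 0.104158; accumulation ratio R = 1/(1−f) ≈ 1.11627.
Loading dose to hit Cmax,ss on first dose: D_load = D_maint·R ≈ 1173 × 1.11627 ≈ 1309.38 mg.

1309 mg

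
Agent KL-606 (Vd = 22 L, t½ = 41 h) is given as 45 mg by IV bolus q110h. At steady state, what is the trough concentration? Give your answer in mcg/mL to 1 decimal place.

τ/t½ = 110/41 ≈ 2.6829, so fraction remaining f = (1/2)^(110/41) ≈ 0.1557.
Accumulation ratio R = 1/(1 − f) ≈ 1/0.8443 ≈ 1.1844.
Each bolus raises the concentration by D/Vd = 45/22 ≈ 2.045 mcg/mL.
Cmax,ss = C₀/(1 − f) ≈ 2.045/0.8443 ≈ 2.422 mcg/mL.
Steady-state trough Cmin,ss = Cmax,ss·f ≈ 2.422 × 0.1557 ≈ 0.377 mcg/mL.

0.4 mcg/mL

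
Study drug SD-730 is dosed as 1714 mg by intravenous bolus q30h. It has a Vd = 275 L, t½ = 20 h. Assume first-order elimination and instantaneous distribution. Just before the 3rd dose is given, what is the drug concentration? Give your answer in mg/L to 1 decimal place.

f = (1/2)^(τ/t½) = (1/2)^(30/20) ≈ 0.3536.
C₀ = D/Vd = 1714/275 ≈ 6.233 mg/L.
Before the 3rd dose, 2 doses have been given. Superposition: Cmin = C₀·(f + f²).
≈ 6.233 × (0.3536 + 0.1250) ≈ 6.233 × 0.4786 ≈ 2.983 mg/L.

3.0 mg/L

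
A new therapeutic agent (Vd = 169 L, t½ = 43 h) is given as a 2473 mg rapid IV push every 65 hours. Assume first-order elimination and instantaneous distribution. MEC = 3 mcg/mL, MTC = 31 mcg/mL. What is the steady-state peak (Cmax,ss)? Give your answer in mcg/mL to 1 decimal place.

22.5 mcg/mL

k = ln2/t½ = ln2/43 ≈ 0.016120 h⁻¹; fraction remaining f = e^(−kτ) = e^(−0.016120×65) ≈ 0.3507.
At steady state, accumulation factor R = 1/(1 − e^(−kτ)) ≈ 1.5401.
Single-dose peak C₀ = D/Vd = 2473/169 ≈ 14.633 mcg/mL.
Steady-state peak Cmax,ss = C₀·R ≈ 14.633 × 1.5401 ≈ 22.536 mcg/mL.
Peak 22.5 mcg/mL vs MTC 31 mcg/mL: below toxic threshold.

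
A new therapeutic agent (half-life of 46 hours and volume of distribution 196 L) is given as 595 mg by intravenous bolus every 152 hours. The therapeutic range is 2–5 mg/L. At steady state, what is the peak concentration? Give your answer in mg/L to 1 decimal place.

3.4 mg/L

τ/t½ = 152/46 ≈ 3.3043, so fraction remaining f = (1/2)^(152/46) ≈ 0.1012.
At steady state, accumulation factor R = 1/(1 − e^(−kτ)) ≈ 1.1126.
Single-dose peak C₀ = D/Vd = 595/196 ≈ 3.036 mg/L.
Cmax,ss = C₀/(1 − f) ≈ 3.036/0.8988 ≈ 3.378 mg/L.
Peak 3.4 mg/L vs MTC 5 mg/L: below toxic threshold.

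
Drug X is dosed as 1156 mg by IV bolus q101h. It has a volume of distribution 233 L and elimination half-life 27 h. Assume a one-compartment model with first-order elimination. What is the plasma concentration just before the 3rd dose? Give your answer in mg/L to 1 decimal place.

f = (1/2)^(τ/t½) = (1/2)^(101/27) ≈ 0.0748.
C₀ = D/Vd = 1156/233 ≈ 4.961 mg/L.
Before the 3rd dose, 2 doses have been given. Superposition: Cmin = C₀·(f + f²).
≈ 4.961 × (0.0748 + 0.0056) ≈ 4.961 × 0.0804 ≈ 0.399 mg/L.

0.4 mg/L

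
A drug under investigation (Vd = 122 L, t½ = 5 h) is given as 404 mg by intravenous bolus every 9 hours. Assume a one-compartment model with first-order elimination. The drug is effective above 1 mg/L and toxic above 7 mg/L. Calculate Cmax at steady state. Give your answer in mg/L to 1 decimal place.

k = ln2/t½ = ln2/5 ≈ 0.138629 h⁻¹; fraction remaining f = e^(−kτ) = e^(−0.138629×9) ≈ 0.2872.
Accumulation ratio R = 1/(1 − f) ≈ 1/0.7128 ≈ 1.4029.
Each bolus raises the concentration by D/Vd = 404/122 ≈ 3.311 mg/L.
Steady-state peak Cmax,ss = C₀·R ≈ 3.311 × 1.4029 ≈ 4.645 mg/L.
Peak 4.6 mg/L vs MTC 7 mg/L: below toxic threshold.

4.6 mg/L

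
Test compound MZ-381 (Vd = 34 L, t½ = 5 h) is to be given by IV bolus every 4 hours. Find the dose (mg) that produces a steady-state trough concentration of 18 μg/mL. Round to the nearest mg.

τ/t½ = 4/5 ≈ 0.8, so f = (1/2)^(4/5) ≈ 0.574349.
Cmin,ss = (D/Vd)·f/(1−f), so D = Cmin,ss·Vd·(1−f)/f.
D = 18 × 34 × (1−f)/f ≈ 18 × 34 × 0.74110 ≈ 453.55 mg.

454 mg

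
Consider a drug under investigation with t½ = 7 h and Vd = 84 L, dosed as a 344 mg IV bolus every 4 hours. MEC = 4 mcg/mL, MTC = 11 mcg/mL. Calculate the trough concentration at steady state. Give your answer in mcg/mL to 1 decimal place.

τ/t½ = 4/7 ≈ 0.57143, so fraction remaining f = (1/2)^(4/7) ≈ 0.6730.
Accumulation ratio R = 1/(1 − f) ≈ 1/0.3270 ≈ 3.0581.
Each bolus raises the concentration by D/Vd = 344/84 ≈ 4.095 mcg/mL.
Cmax,ss = C₀/(1 − f) ≈ 4.095/0.3270 ≈ 12.523 mcg/mL.
One interval later, Cmin,ss = Cmax,ss·e^(−kτ) ≈ 12.523 × 0.6730 ≈ 8.428 mcg/mL.
Trough 8.4 mcg/mL vs MEC 4 mcg/mL: adequate.

8.4 mcg/mL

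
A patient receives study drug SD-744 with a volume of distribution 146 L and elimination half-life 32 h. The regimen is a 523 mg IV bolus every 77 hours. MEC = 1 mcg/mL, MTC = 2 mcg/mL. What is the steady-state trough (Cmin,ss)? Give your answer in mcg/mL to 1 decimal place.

0.8 mcg/mL

Over one 77-h interval, 77/32 ≈ 2.4062 half-lives elapse, leaving f ≈ 0.1886 of each dose.
At steady state, accumulation factor R = 1/(1 − e^(−kτ)) ≈ 1.2324.
Single-dose peak C₀ = D/Vd = 523/146 ≈ 3.582 mcg/mL.
Cmax,ss = C₀/(1 − f) ≈ 3.582/0.8114 ≈ 4.415 mcg/mL.
One interval later, Cmin,ss = Cmax,ss·e^(−kτ) ≈ 4.415 × 0.1886 ≈ 0.833 mcg/mL.
Trough 0.8 mcg/mL vs MEC 1 mcg/mL: subtherapeutic.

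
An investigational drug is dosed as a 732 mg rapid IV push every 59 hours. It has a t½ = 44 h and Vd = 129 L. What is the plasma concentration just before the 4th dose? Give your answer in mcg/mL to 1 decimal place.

3.5 mcg/mL

f = (1/2)^(τ/t½) = (1/2)^(59/44) ≈ 0.3948.
C₀ = D/Vd = 732/129 ≈ 5.674 mcg/mL.
Before the 4th dose, 3 doses have been given. Superposition: Cmin = C₀·(f + f² + … + f^3).
≈ 5.674 × (0.3948 + 0.1559 + 0.0615) ≈ 5.674 × 0.6122 ≈ 3.474 mcg/mL.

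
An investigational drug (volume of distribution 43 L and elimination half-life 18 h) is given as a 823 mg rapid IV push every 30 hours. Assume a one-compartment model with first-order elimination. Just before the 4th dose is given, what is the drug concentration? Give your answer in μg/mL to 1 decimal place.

8.5 μg/mL

f = (1/2)^(τ/t½) = (1/2)^(30/18) ≈ 0.3150.
C₀ = D/Vd = 823/43 ≈ 19.140 μg/mL.
Before the 4th dose, 3 doses have been given. Superposition: Cmin = C₀·(f + f² + … + f^3).
≈ 19.140 × (0.3150 + 0.0992 + 0.0313) ≈ 19.140 × 0.4455 ≈ 8.527 μg/mL.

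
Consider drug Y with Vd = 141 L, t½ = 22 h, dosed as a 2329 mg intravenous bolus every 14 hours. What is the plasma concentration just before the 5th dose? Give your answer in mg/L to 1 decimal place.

24.7 mg/L

f = (1/2)^(τ/t½) = (1/2)^(14/22) ≈ 0.6433.
C₀ = D/Vd = 2329/141 ≈ 16.518 mg/L.
Before the 5th dose, 4 doses have been given. Superposition: Cmin = C₀·(f + f² + … + f^4).
≈ 16.518 × (0.6433 + 0.4138 + 0.2662 + 0.1713) ≈ 16.518 × 1.4946 ≈ 24.688 mg/L.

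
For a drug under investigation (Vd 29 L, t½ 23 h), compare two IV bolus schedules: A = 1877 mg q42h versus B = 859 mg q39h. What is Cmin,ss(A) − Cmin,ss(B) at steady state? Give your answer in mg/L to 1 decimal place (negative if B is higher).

12.2 mg/L

Regimen A: f = (1/2)^(42/23) ≈ 0.2820; Cmin,ss = (1877/29)·f/(1−f) ≈ 25.421 mg/L.
Regimen B: f = (1/2)^(39/23) ≈ 0.3087; Cmin,ss = (859/29)·f/(1−f) ≈ 13.227 mg/L.
Difference ≈ 25.421 − 13.227 ≈ 12.194 mg/L.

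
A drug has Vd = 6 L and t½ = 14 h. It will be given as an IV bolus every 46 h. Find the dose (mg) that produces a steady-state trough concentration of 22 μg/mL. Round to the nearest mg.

τ/t½ = 46/14 ≈ 3.2857, so f = (1/2)^(46/14) ≈ 0.102542.
Cmin,ss = (D/Vd)·f/(1−f), so D = Cmin,ss·Vd·(1−f)/f.
D = 22 × 6 × (1−f)/f ≈ 22 × 6 × 8.75210 ≈ 1155.28 mg.

1155 mg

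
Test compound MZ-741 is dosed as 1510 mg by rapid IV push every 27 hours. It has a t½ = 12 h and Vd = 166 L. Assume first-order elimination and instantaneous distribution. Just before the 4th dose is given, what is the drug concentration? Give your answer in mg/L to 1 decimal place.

f = (1/2)^(τ/t½) = (1/2)^(27/12) ≈ 0.2102.
C₀ = D/Vd = 1510/166 ≈ 9.096 mg/L.
Before the 4th dose, 3 doses have been given. Superposition: Cmin = C₀·(f + f² + … + f^3).
≈ 9.096 × (0.2102 + 0.0442 + 0.0093) ≈ 9.096 × 0.2637 ≈ 2.399 mg/L.

2.4 mg/L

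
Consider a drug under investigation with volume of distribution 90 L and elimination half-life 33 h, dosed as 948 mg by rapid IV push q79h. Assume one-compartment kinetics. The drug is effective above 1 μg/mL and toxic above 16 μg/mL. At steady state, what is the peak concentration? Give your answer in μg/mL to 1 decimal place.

13.0 μg/mL

Over one 79-h interval, 79/33 ≈ 2.3939 half-lives elapse, leaving f ≈ 0.1903 of each dose.
Accumulation ratio R = 1/(1 − f) ≈ 1/0.8097 ≈ 1.2350.
Each bolus raises the concentration by D/Vd = 948/90 ≈ 10.533 μg/mL.
Steady-state peak Cmax,ss = C₀·R ≈ 10.533 × 1.2350 ≈ 13.008 μg/mL.
Peak 13.0 μg/mL vs MTC 16 μg/mL: below toxic threshold.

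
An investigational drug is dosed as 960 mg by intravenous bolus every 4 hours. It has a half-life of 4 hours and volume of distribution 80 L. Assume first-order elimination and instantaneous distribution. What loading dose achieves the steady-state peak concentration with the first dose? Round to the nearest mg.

f = (1/2)^(4/4) ≈ 0.500000; accumulation ratio R = 1/(1−f) ≈ 2.00000.
Loading dose to hit Cmax,ss on first dose: D_load = D_maint·R ≈ 960 × 2.00000 ≈ 1920.00 mg.

1920 mg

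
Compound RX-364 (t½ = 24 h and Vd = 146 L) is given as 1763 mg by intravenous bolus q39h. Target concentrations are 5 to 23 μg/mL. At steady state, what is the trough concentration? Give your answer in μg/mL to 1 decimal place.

k = ln2/t½ = ln2/24 ≈ 0.028881 h⁻¹; fraction remaining f = e^(−kτ) = e^(−0.028881×39) ≈ 0.3242.
Accumulation ratio R = 1/(1 − f) ≈ 1/0.6758 ≈ 1.4797.
Each bolus raises the concentration by D/Vd = 1763/146 ≈ 12.075 μg/mL.
Cmax,ss = C₀/(1 − f) ≈ 12.075/0.6758 ≈ 17.868 μg/mL.
Steady-state trough Cmin,ss = Cmax,ss·f ≈ 17.868 × 0.3242 ≈ 5.793 μg/mL.
Trough 5.8 μg/mL vs MEC 5 μg/mL: adequate.

5.8 μg/mL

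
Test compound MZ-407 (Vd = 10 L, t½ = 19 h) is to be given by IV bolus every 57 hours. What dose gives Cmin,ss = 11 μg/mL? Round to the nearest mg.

770 mg

τ/t½ = 57/19 ≈ 3, so f = (1/2)^(57/19) ≈ 0.125000.
Cmin,ss = (D/Vd)·f/(1−f), so D = Cmin,ss·Vd·(1−f)/f.
D = 11 × 10 × (1−f)/f ≈ 11 × 10 × 7.00000 ≈ 770.00 mg.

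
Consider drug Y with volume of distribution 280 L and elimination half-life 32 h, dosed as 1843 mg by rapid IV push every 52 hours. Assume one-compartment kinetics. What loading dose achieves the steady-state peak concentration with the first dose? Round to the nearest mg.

2727 mg

f = (1/2)^(52/32) ≈ 0.324210; accumulation ratio R = 1/(1−f) ≈ 1.47975.
Loading dose to hit Cmax,ss on first dose: D_load = D_maint·R ≈ 1843 × 1.47975 ≈ 2727.18 mg.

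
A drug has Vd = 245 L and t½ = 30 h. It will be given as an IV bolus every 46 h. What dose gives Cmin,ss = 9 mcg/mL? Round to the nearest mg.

4177 mg

τ/t½ = 46/30 ≈ 1.5333, so f = (1/2)^(46/30) ≈ 0.345478.
Cmin,ss = (D/Vd)·f/(1−f), so D = Cmin,ss·Vd·(1−f)/f.
D = 9 × 245 × (1−f)/f ≈ 9 × 245 × 1.89454 ≈ 4177.46 mg.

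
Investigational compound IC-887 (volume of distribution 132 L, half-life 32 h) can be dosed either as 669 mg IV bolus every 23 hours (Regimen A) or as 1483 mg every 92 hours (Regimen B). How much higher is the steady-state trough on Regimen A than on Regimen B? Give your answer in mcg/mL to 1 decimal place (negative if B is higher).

6.1 mcg/mL

Regimen A: f = (1/2)^(23/32) ≈ 0.6076; Cmin,ss = (669/132)·f/(1−f) ≈ 7.848 mcg/mL.
Regimen B: f = (1/2)^(92/32) ≈ 0.1363; Cmin,ss = (1483/132)·f/(1−f) ≈ 1.773 mcg/mL.
Difference ≈ 7.848 − 1.773 ≈ 6.075 mcg/mL.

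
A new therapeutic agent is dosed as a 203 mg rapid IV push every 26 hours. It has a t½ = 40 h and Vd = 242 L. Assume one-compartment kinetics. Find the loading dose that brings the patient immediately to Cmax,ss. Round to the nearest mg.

f = (1/2)^(26/40) ≈ 0.637280; accumulation ratio R = 1/(1−f) ≈ 2.75695.
Loading dose to hit Cmax,ss on first dose: D_load = D_maint·R ≈ 203 × 2.75695 ≈ 559.66 mg.

560 mg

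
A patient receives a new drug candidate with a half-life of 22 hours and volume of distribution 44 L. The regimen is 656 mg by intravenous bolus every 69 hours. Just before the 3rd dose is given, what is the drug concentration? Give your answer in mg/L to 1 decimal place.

1.9 mg/L

f = (1/2)^(τ/t½) = (1/2)^(69/22) ≈ 0.1137.
C₀ = D/Vd = 656/44 ≈ 14.909 mg/L.
Before the 3rd dose, 2 doses have been given. Superposition: Cmin = C₀·(f + f²).
≈ 14.909 × (0.1137 + 0.0129) ≈ 14.909 × 0.1266 ≈ 1.887 mg/L.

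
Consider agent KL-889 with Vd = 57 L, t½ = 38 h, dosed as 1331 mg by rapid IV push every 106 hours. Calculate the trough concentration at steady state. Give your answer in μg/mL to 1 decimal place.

3.9 μg/mL

k = ln2/t½ = ln2/38 ≈ 0.018241 h⁻¹; fraction remaining f = e^(−kτ) = e^(−0.018241×106) ≈ 0.1446.
Single-dose peak C₀ = D/Vd = 1331/57 ≈ 23.351 μg/mL.
Steady-state trough Cmin,ss = C₀·f/(1−f) ≈ 23.351 × 0.1446/0.8554 ≈ 3.947 μg/mL.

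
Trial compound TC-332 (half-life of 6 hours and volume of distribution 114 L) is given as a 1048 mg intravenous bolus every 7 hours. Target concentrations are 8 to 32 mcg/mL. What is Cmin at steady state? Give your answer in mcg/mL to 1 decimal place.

Over one 7-h interval, 7/6 ≈ 1.1667 half-lives elapse, leaving f ≈ 0.4454 of each dose.
Each bolus raises the concentration by D/Vd = 1048/114 ≈ 9.193 mcg/mL.
Steady-state trough Cmin,ss = C₀·f/(1−f) ≈ 9.193 × 0.4454/0.5546 ≈ 7.383 mcg/mL.
Trough 7.4 mcg/mL vs MEC 8 mcg/mL: subtherapeutic.

7.4 mcg/mL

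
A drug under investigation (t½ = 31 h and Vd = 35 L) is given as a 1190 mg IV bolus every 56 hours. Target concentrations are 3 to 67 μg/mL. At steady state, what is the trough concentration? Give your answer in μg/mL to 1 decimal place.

τ/t½ = 56/31 ≈ 1.8065, so fraction remaining f = (1/2)^(56/31) ≈ 0.2859.
Single-dose peak C₀ = D/Vd = 1190/35 ≈ 34.000 μg/mL.
Steady-state trough Cmin,ss = C₀·f/(1−f) ≈ 34.000 × 0.2859/0.7141 ≈ 13.612 μg/mL.
Trough 13.6 μg/mL vs MEC 3 μg/mL: adequate.

13.6 μg/mL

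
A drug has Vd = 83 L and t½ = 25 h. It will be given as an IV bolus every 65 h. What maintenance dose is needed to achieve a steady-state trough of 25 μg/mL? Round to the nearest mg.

τ/t½ = 65/25 ≈ 2.6, so f = (1/2)^(65/25) ≈ 0.164938.
Cmin,ss = (D/Vd)·f/(1−f), so D = Cmin,ss·Vd·(1−f)/f.
D = 25 × 83 × (1−f)/f ≈ 25 × 83 × 5.06288 ≈ 10505.48 mg.

10505 mg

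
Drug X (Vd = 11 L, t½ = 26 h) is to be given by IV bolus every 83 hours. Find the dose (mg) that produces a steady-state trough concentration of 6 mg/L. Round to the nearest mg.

537 mg

τ/t½ = 83/26 ≈ 3.1923, so f = (1/2)^(83/26) ≈ 0.109401.
Cmin,ss = (D/Vd)·f/(1−f), so D = Cmin,ss·Vd·(1−f)/f.
D = 6 × 11 × (1−f)/f ≈ 6 × 11 × 8.14068 ≈ 537.28 mg.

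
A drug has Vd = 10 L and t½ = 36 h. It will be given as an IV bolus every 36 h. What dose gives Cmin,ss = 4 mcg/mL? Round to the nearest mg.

τ/t½ = 36/36 ≈ 1, so f = (1/2)^(36/36) ≈ 0.500000.
Cmin,ss = (D/Vd)·f/(1−f), so D = Cmin,ss·Vd·(1−f)/f.
D = 4 × 10 × (1−f)/f ≈ 4 × 10 × 1.00000 ≈ 40.00 mg.

40 mg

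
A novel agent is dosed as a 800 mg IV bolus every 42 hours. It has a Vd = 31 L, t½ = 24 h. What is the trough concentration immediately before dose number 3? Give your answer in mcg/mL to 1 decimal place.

10.0 mcg/mL

f = (1/2)^(τ/t½) = (1/2)^(42/24) ≈ 0.2973.
C₀ = D/Vd = 800/31 ≈ 25.806 mcg/mL.
Before the 3rd dose, 2 doses have been given. Superposition: Cmin = C₀·(f + f²).
≈ 25.806 × (0.2973 + 0.0884) ≈ 25.806 × 0.3857 ≈ 9.953 mcg/mL.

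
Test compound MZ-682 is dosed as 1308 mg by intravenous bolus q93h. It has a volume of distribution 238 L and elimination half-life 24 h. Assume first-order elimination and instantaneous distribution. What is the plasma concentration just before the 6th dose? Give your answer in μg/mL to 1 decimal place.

0.4 μg/mL

f = (1/2)^(τ/t½) = (1/2)^(93/24) ≈ 0.0682.
C₀ = D/Vd = 1308/238 ≈ 5.496 μg/mL.
Before the 6th dose, 5 doses have been given. Superposition: Cmin = C₀·(f + f² + … + f^5).
≈ 5.496 × (0.0682 + 0.0047 + 0.0003 + 0.0000 + 0.0000) ≈ 5.496 × 0.0732 ≈ 0.402 μg/mL.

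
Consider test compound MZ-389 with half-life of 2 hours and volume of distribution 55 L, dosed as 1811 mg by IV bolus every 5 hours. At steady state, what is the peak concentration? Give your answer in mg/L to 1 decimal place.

40.0 mg/L

k = ln2/t½ = ln2/2 ≈ 0.346574 h⁻¹; fraction remaining f = e^(−kτ) = e^(−0.346574×5) ≈ 0.1768.
At steady state, accumulation factor R = 1/(1 − e^(−kτ)) ≈ 1.2148.
Single-dose peak C₀ = D/Vd = 1811/55 ≈ 32.927 mg/L.
Steady-state peak Cmax,ss = C₀·R ≈ 32.927 × 1.2148 ≈ 40.000 mg/L.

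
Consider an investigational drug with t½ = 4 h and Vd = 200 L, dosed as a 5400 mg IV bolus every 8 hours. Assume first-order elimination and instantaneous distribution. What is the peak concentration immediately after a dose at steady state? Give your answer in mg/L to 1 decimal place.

The dosing interval is 2 half-lives, so f = 2^(−2) = 0.25.
At steady state, R = 1/(1 − 0.25) = 4/3.
Single-dose peak C₀ = D/Vd = 5400/200 = 27 mg/L.
Steady-state peak Cmax,ss = C₀·R = 27 × 4/3 ≈ 36.000 mg/L.

36.0 mg/L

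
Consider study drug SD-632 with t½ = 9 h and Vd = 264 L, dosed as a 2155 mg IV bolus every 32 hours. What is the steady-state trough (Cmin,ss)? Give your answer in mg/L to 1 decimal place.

Over one 32-h interval, 32/9 ≈ 3.5556 half-lives elapse, leaving f ≈ 0.0850 of each dose.
At steady state, accumulation factor R = 1/(1 − e^(−kτ)) ≈ 1.0929.
Single-dose peak C₀ = D/Vd = 2155/264 ≈ 8.163 mg/L.
Steady-state peak Cmax,ss = C₀·R ≈ 8.163 × 1.0929 ≈ 8.921 mg/L.
Steady-state trough Cmin,ss = Cmax,ss·f ≈ 8.921 × 0.0850 ≈ 0.758 mg/L.

0.8 mg/L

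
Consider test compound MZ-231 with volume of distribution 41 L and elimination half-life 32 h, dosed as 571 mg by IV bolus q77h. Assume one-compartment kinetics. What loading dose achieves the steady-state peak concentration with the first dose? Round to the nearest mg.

f = (1/2)^(77/32) ≈ 0.188646; accumulation ratio R = 1/(1−f) ≈ 1.23251.
Loading dose to hit Cmax,ss on first dose: D_load = D_maint·R ≈ 571 × 1.23251 ≈ 703.76 mg.

704 mg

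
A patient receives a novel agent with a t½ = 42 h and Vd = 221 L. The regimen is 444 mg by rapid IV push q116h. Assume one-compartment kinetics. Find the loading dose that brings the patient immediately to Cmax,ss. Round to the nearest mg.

f = (1/2)^(116/42) ≈ 0.147429; accumulation ratio R = 1/(1−f) ≈ 1.17292.
Loading dose to hit Cmax,ss on first dose: D_load = D_maint·R ≈ 444 × 1.17292 ≈ 520.78 mg.

521 mg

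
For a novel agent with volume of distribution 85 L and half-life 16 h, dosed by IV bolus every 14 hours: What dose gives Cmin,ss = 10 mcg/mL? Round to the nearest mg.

709 mg

τ/t½ = 14/16 ≈ 0.875, so f = (1/2)^(14/16) ≈ 0.545254.
Cmin,ss = (D/Vd)·f/(1−f), so D = Cmin,ss·Vd·(1−f)/f.
D = 10 × 85 × (1−f)/f ≈ 10 × 85 × 0.83401 ≈ 708.91 mg.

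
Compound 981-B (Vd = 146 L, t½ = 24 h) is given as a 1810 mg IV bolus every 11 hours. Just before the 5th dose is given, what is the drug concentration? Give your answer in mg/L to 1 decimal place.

23.8 mg/L

f = (1/2)^(τ/t½) = (1/2)^(11/24) ≈ 0.7278.
C₀ = D/Vd = 1810/146 ≈ 12.397 mg/L.
Before the 5th dose, 4 doses have been given. Superposition: Cmin = C₀·(f + f² + … + f^4).
≈ 12.397 × (0.7278 + 0.5297 + 0.3855 + 0.2806) ≈ 12.397 × 1.9236 ≈ 23.847 mg/L.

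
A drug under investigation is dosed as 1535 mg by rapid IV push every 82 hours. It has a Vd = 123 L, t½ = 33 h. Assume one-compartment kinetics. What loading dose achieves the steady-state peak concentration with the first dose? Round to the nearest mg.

f = (1/2)^(82/33) ≈ 0.178643; accumulation ratio R = 1/(1−f) ≈ 1.21750.
Loading dose to hit Cmax,ss on first dose: D_load = D_maint·R ≈ 1535 × 1.21750 ≈ 1868.86 mg.

1869 mg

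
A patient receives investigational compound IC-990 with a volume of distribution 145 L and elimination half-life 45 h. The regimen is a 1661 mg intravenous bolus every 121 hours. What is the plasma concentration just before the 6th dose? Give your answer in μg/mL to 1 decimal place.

f = (1/2)^(τ/t½) = (1/2)^(121/45) ≈ 0.1551.
C₀ = D/Vd = 1661/145 ≈ 11.455 μg/mL.
Before the 6th dose, 5 doses have been given. Superposition: Cmin = C₀·(f + f² + … + f^5).
≈ 11.455 × (0.1551 + 0.0241 + 0.0037 + 0.0006 + 0.0001) ≈ 11.455 × 0.1836 ≈ 2.103 μg/mL.

2.1 μg/mL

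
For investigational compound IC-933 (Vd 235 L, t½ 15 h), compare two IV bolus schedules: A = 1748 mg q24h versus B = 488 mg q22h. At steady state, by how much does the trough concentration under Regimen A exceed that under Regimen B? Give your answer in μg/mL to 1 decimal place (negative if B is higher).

Regimen A: f = (1/2)^(24/15) ≈ 0.3299; Cmin,ss = (1748/235)·f/(1−f) ≈ 3.662 μg/mL.
Regimen B: f = (1/2)^(22/15) ≈ 0.3618; Cmin,ss = (488/235)·f/(1−f) ≈ 1.177 μg/mL.
Difference ≈ 3.662 − 1.177 ≈ 2.485 μg/mL.

2.5 μg/mL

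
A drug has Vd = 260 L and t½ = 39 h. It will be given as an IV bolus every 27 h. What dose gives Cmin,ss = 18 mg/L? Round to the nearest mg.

τ/t½ = 27/39 ≈ 0.69231, so f = (1/2)^(27/39) ≈ 0.618863.
Cmin,ss = (D/Vd)·f/(1−f), so D = Cmin,ss·Vd·(1−f)/f.
D = 18 × 260 × (1−f)/f ≈ 18 × 260 × 0.61587 ≈ 2882.27 mg.

2882 mg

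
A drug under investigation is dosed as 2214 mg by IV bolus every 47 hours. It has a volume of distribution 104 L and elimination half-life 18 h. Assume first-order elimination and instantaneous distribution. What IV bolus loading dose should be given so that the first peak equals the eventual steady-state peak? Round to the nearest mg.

2647 mg

f = (1/2)^(47/18) ≈ 0.163673; accumulation ratio R = 1/(1−f) ≈ 1.19570.
Loading dose to hit Cmax,ss on first dose: D_load = D_maint·R ≈ 2214 × 1.19570 ≈ 2647.28 mg.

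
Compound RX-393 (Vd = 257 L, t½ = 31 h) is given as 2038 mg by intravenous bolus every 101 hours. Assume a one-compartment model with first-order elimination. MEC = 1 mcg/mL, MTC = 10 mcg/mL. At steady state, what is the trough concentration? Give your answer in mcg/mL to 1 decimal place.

0.9 mcg/mL

Over one 101-h interval, 101/31 ≈ 3.2581 half-lives elapse, leaving f ≈ 0.1045 of each dose.
Accumulation ratio R = 1/(1 − f) ≈ 1/0.8955 ≈ 1.1167.
Each bolus raises the concentration by D/Vd = 2038/257 ≈ 7.930 mcg/mL.
Cmax,ss = C₀/(1 − f) ≈ 7.930/0.8955 ≈ 8.855 mcg/mL.
One interval later, Cmin,ss = Cmax,ss·e^(−kτ) ≈ 8.855 × 0.1045 ≈ 0.925 mcg/mL.
Trough 0.9 mcg/mL vs MEC 1 mcg/mL: subtherapeutic.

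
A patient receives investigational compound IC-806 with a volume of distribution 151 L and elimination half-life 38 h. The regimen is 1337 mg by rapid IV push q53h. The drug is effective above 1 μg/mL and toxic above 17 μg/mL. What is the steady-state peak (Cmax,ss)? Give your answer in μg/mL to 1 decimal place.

τ/t½ = 53/38 ≈ 1.3947, so fraction remaining f = (1/2)^(53/38) ≈ 0.3803.
Accumulation ratio R = 1/(1 − f) ≈ 1/0.6197 ≈ 1.6137.
Each bolus raises the concentration by D/Vd = 1337/151 ≈ 8.854 μg/mL.
Steady-state peak Cmax,ss = C₀·R ≈ 8.854 × 1.6137 ≈ 14.288 μg/mL.
Peak 14.3 μg/mL vs MTC 17 μg/mL: below toxic threshold.

14.3 μg/mL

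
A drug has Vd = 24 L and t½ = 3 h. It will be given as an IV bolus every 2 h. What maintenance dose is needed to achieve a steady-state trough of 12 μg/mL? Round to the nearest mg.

169 mg

τ/t½ = 2/3 ≈ 0.66667, so f = (1/2)^(2/3) ≈ 0.629961.
Cmin,ss = (D/Vd)·f/(1−f), so D = Cmin,ss·Vd·(1−f)/f.
D = 12 × 24 × (1−f)/f ≈ 12 × 24 × 0.58740 ≈ 169.17 mg.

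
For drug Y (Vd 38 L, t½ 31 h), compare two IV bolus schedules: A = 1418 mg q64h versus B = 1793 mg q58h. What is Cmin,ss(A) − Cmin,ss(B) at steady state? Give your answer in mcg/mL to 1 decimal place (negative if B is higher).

-6.0 mcg/mL

Regimen A: f = (1/2)^(64/31) ≈ 0.2391; Cmin,ss = (1418/38)·f/(1−f) ≈ 11.726 mcg/mL.
Regimen B: f = (1/2)^(58/31) ≈ 0.2734; Cmin,ss = (1793/38)·f/(1−f) ≈ 17.754 mcg/mL.
Difference ≈ 11.726 − 17.754 ≈ -6.028 mcg/mL.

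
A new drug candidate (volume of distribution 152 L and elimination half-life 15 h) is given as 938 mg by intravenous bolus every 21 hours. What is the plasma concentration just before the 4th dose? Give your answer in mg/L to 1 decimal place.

3.6 mg/L

f = (1/2)^(τ/t½) = (1/2)^(21/15) ≈ 0.3789.
C₀ = D/Vd = 938/152 ≈ 6.171 mg/L.
Before the 4th dose, 3 doses have been given. Superposition: Cmin = C₀·(f + f² + … + f^3).
≈ 6.171 × (0.3789 + 0.1436 + 0.0544) ≈ 6.171 × 0.5769 ≈ 3.560 mg/L.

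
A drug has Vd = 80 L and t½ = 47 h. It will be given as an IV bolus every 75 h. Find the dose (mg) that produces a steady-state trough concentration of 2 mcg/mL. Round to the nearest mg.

324 mg

τ/t½ = 75/47 ≈ 1.5957, so f = (1/2)^(75/47) ≈ 0.330851.
Cmin,ss = (D/Vd)·f/(1−f), so D = Cmin,ss·Vd·(1−f)/f.
D = 2 × 80 × (1−f)/f ≈ 2 × 80 × 2.02251 ≈ 323.60 mg.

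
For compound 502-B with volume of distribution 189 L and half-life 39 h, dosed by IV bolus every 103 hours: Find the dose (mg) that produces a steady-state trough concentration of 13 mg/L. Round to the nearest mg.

τ/t½ = 103/39 ≈ 2.641, so f = (1/2)^(103/39) ≈ 0.160314.
Cmin,ss = (D/Vd)·f/(1−f), so D = Cmin,ss·Vd·(1−f)/f.
D = 13 × 189 × (1−f)/f ≈ 13 × 189 × 5.23776 ≈ 12869.18 mg.

12869 mg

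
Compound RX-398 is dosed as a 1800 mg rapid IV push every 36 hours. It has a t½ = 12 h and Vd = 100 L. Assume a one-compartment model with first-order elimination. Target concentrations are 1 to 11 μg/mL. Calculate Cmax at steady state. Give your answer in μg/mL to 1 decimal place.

τ = 36 h = 3 half-lives, so f = (1/2)^3 = 0.125.
At steady state, R = 1/(1 − 0.125) = 8/7.
Single-dose peak C₀ = D/Vd = 1800/100 = 18 μg/mL.
Steady-state peak Cmax,ss = C₀·R = 18 × 8/7 ≈ 20.571 μg/mL.
Peak 20.6 μg/mL vs MTC 11 μg/mL: exceeds toxic threshold.

20.6 μg/mL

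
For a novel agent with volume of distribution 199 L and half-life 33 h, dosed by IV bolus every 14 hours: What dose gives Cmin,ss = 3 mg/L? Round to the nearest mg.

204 mg

τ/t½ = 14/33 ≈ 0.42424, so f = (1/2)^(14/33) ≈ 0.745230.
Cmin,ss = (D/Vd)·f/(1−f), so D = Cmin,ss·Vd·(1−f)/f.
D = 3 × 199 × (1−f)/f ≈ 3 × 199 × 0.34187 ≈ 204.10 mg.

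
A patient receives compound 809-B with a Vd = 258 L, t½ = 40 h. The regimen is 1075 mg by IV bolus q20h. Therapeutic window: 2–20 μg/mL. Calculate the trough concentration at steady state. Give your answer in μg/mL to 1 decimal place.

10.1 μg/mL

k = ln2/t½ = ln2/40 ≈ 0.017329 h⁻¹; fraction remaining f = e^(−kτ) = e^(−0.017329×20) ≈ 0.7071.
Each bolus raises the concentration by D/Vd = 1075/258 ≈ 4.167 μg/mL.
Steady-state trough Cmin,ss = C₀·f/(1−f) ≈ 4.167 × 0.7071/0.2929 ≈ 10.060 μg/mL.
Trough 10.1 μg/mL vs MEC 2 μg/mL: adequate.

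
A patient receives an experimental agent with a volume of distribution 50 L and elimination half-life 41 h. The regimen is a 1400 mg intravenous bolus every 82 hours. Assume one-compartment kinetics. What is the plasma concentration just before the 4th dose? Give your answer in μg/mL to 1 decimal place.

9.2 μg/mL

f = (1/2)^(τ/t½) = (1/2)^(82/41) ≈ 0.2500.
C₀ = D/Vd = 1400/50 ≈ 28.000 μg/mL.
Before the 4th dose, 3 doses have been given. Superposition: Cmin = C₀·(f + f² + … + f^3).
≈ 28.000 × (0.2500 + 0.0625 + 0.0156) ≈ 28.000 × 0.3281 ≈ 9.187 μg/mL.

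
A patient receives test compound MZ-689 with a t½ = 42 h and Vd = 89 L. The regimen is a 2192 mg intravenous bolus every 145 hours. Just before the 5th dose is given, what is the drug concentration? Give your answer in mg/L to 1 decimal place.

2.5 mg/L

f = (1/2)^(τ/t½) = (1/2)^(145/42) ≈ 0.0914.
C₀ = D/Vd = 2192/89 ≈ 24.629 mg/L.
Before the 5th dose, 4 doses have been given. Superposition: Cmin = C₀·(f + f² + … + f^4).
≈ 24.629 × (0.0914 + 0.0084 + 0.0008 + 0.0001) ≈ 24.629 × 0.1007 ≈ 2.480 mg/L.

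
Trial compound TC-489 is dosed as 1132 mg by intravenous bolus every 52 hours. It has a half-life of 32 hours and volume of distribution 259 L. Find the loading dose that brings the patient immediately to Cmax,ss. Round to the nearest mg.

f = (1/2)^(52/32) ≈ 0.324210; accumulation ratio R = 1/(1−f) ≈ 1.47975.
Loading dose to hit Cmax,ss on first dose: D_load = D_maint·R ≈ 1132 × 1.47975 ≈ 1675.08 mg.

1675 mg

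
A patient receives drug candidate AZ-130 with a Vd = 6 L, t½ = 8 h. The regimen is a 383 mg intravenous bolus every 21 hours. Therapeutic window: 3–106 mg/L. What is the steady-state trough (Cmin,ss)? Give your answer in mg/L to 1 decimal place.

Over one 21-h interval, 21/8 ≈ 2.625 half-lives elapse, leaving f ≈ 0.1621 of each dose.
Each bolus raises the concentration by D/Vd = 383/6 ≈ 63.833 mg/L.
Steady-state trough Cmin,ss = C₀·f/(1−f) ≈ 63.833 × 0.1621/0.8379 ≈ 12.349 mg/L.
Trough 12.3 mg/L vs MEC 3 mg/L: adequate.

12.3 mg/L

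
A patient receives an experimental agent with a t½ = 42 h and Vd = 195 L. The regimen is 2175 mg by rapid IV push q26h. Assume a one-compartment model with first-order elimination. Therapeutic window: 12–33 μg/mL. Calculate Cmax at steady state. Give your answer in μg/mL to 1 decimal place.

τ/t½ = 26/42 ≈ 0.61905, so fraction remaining f = (1/2)^(26/42) ≈ 0.6511.
Accumulation ratio R = 1/(1 − f) ≈ 1/0.3489 ≈ 2.8662.
Each bolus raises the concentration by D/Vd = 2175/195 ≈ 11.154 μg/mL.
Cmax,ss = C₀/(1 − f) ≈ 11.154/0.3489 ≈ 31.969 μg/mL.
Peak 32.0 μg/mL vs MTC 33 μg/mL: below toxic threshold.

32.0 μg/mL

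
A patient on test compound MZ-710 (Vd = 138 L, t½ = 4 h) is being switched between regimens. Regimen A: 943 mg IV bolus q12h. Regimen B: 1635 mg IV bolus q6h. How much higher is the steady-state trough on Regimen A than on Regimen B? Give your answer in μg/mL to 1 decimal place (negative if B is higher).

-5.5 μg/mL

Regimen A: f = (1/2)^(12/4) ≈ 0.1250; Cmin,ss = (943/138)·f/(1−f) ≈ 0.976 μg/mL.
Regimen B: f = (1/2)^(6/4) ≈ 0.3536; Cmin,ss = (1635/138)·f/(1−f) ≈ 6.481 μg/mL.
Difference ≈ 0.976 − 6.481 ≈ -5.505 μg/mL.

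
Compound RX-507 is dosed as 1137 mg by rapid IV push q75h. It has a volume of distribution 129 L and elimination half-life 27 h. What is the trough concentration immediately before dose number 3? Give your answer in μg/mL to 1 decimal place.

1.5 μg/mL

f = (1/2)^(τ/t½) = (1/2)^(75/27) ≈ 0.1458.
C₀ = D/Vd = 1137/129 ≈ 8.814 μg/mL.
Before the 3rd dose, 2 doses have been given. Superposition: Cmin = C₀·(f + f²).
≈ 8.814 × (0.1458 + 0.0213) ≈ 8.814 × 0.1671 ≈ 1.473 μg/mL.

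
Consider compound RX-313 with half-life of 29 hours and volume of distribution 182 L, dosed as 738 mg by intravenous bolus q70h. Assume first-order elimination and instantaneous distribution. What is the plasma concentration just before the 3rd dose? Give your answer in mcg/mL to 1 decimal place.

f = (1/2)^(τ/t½) = (1/2)^(70/29) ≈ 0.1877.
C₀ = D/Vd = 738/182 ≈ 4.055 mcg/mL.
Before the 3rd dose, 2 doses have been given. Superposition: Cmin = C₀·(f + f²).
≈ 4.055 × (0.1877 + 0.0352) ≈ 4.055 × 0.2229 ≈ 0.904 mcg/mL.

0.9 mcg/mL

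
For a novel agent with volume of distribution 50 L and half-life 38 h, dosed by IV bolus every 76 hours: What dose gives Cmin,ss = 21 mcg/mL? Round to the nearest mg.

3150 mg

τ/t½ = 76/38 ≈ 2, so f = (1/2)^(76/38) ≈ 0.250000.
Cmin,ss = (D/Vd)·f/(1−f), so D = Cmin,ss·Vd·(1−f)/f.
D = 21 × 50 × (1−f)/f ≈ 21 × 50 × 3.00000 ≈ 3150.00 mg.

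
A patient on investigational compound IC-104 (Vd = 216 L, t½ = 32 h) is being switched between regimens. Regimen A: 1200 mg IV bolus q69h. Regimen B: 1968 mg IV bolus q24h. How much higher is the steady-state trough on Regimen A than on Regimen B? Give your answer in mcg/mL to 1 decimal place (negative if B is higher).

Regimen A: f = (1/2)^(69/32) ≈ 0.2243; Cmin,ss = (1200/216)·f/(1−f) ≈ 1.606 mcg/mL.
Regimen B: f = (1/2)^(24/32) ≈ 0.5946; Cmin,ss = (1968/216)·f/(1−f) ≈ 13.363 mcg/mL.
Difference ≈ 1.606 − 13.363 ≈ -11.757 mcg/mL.

-11.8 mcg/mL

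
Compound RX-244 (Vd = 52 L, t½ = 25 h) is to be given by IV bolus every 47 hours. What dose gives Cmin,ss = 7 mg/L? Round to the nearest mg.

976 mg

τ/t½ = 47/25 ≈ 1.88, so f = (1/2)^(47/25) ≈ 0.271684.
Cmin,ss = (D/Vd)·f/(1−f), so D = Cmin,ss·Vd·(1−f)/f.
D = 7 × 52 × (1−f)/f ≈ 7 × 52 × 2.68075 ≈ 975.79 mg.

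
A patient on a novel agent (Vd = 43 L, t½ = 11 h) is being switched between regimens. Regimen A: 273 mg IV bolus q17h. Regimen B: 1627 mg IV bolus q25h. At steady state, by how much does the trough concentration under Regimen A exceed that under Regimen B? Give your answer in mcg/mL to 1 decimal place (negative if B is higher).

-6.6 mcg/mL

Regimen A: f = (1/2)^(17/11) ≈ 0.3426; Cmin,ss = (273/43)·f/(1−f) ≈ 3.309 mcg/mL.
Regimen B: f = (1/2)^(25/11) ≈ 0.2069; Cmin,ss = (1627/43)·f/(1−f) ≈ 9.871 mcg/mL.
Difference ≈ 3.309 − 9.871 ≈ -6.562 mcg/mL.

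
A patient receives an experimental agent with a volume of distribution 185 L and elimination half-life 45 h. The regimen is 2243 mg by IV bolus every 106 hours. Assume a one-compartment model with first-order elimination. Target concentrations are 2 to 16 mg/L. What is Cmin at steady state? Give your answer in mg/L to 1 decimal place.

τ/t½ = 106/45 ≈ 2.3556, so fraction remaining f = (1/2)^(106/45) ≈ 0.1954.
Accumulation ratio R = 1/(1 − f) ≈ 1/0.8046 ≈ 1.2429.
Each bolus raises the concentration by D/Vd = 2243/185 ≈ 12.124 mg/L.
Steady-state peak Cmax,ss = C₀·R ≈ 12.124 × 1.2429 ≈ 15.069 mg/L.
One interval later, Cmin,ss = Cmax,ss·e^(−kτ) ≈ 15.069 × 0.1954 ≈ 2.944 mg/L.
Trough 2.9 mg/L vs MEC 2 mg/L: adequate.

2.9 mg/L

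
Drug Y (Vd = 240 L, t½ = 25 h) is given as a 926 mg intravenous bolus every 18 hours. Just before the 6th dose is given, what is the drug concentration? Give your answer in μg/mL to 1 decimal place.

5.5 μg/mL

f = (1/2)^(τ/t½) = (1/2)^(18/25) ≈ 0.6071.
C₀ = D/Vd = 926/240 ≈ 3.858 μg/mL.
Before the 6th dose, 5 doses have been given. Superposition: Cmin = C₀·(f + f² + … + f^5).
≈ 3.858 × (0.6071 + 0.3686 + 0.2238 + 0.1358 + 0.0825) ≈ 3.858 × 1.4178 ≈ 5.470 μg/mL.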